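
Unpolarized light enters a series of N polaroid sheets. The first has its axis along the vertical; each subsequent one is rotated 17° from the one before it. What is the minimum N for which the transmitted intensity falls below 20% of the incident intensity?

N = 12

First polarizer halves the unpolarized light: factor 1/2.
Each further stage multiplies by cos²(17°) = 0.9145.
After N polarizers: T = 0.5·0.9145^(N−1). Require T < 0.20 ⇒ N−1 > ln(0.20/0.5)/ln(0.9145) = 10.25, so N−1 ≥ 11 and N = 12.
Check: N=12 gives T = 0.1871 < 0.20; N=11 gives T = 0.2046.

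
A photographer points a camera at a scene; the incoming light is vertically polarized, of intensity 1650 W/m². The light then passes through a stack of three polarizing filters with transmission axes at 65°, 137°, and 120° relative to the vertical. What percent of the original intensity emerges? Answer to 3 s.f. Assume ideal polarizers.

By Malus's law, I₁ = 1650 W/m² · cos²(65°) = 294.7 W/m².
I₂ = I₁ · cos²(72°) = 294.7 · 0.09549 = 28.14 W/m².
I₃ = I₂ · cos²(17°) = 28.14 · 0.9145 = 25.74 W/m².
That is 1.56% of the incident intensity.

≈ 1.56%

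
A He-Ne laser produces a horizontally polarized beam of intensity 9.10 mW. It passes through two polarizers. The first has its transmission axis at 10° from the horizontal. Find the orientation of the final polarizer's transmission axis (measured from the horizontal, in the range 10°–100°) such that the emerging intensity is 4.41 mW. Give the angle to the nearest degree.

θ ≈ 55°

By Malus's law, I₁ = I₀ cos²(10° − 0°) = I₀ cos²(10°) = 0.9698 I₀.
Target fraction: 4.41 / 9.10 mW = 0.4846 of I₀.
Need I₂/I₀ = 0.4846, so cos²(θ − 10°) = 0.4846 / 0.9698 = 0.4997.
θ − 10° = arccos(√0.4997) = 45.0°, giving θ ≈ 10 + 45.0 = 55.0°.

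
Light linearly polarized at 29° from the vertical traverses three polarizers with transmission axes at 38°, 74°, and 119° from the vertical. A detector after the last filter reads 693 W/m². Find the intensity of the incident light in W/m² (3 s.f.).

I₀ ≈ 2170 W/m²

By Malus's law, I₁ = I₀ cos²(38° − 29°) = I₀ cos²(9°) = 0.9755 I₀.
I₂ = I₁ cos²(74° − 38°) = 0.9755 I₀ · cos²(36°) = 0.6385 I₀.
I₃ = I₂ cos²(119° − 74°) = 0.6385 I₀ · cos²(45°) = 0.3192 I₀.
So 693 W/m² = 0.3192 I₀, giving I₀ = 693/0.3192 = 2171 W/m².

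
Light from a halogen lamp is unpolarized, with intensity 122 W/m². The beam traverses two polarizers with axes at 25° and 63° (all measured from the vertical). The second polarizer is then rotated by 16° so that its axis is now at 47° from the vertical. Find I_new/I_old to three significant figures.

Before rotation:
Unpolarized light through the first polarizer → I₁ = ½ I₀, now polarized at 25°.
I₂ = I₁ cos²(63° − 25°) = 0.5 I₀ · cos²(38°) = 0.3105 I₀.
After rotation:
Unpolarized light through the first polarizer → I₁ = ½ I₀, now polarized at 25°.
I₂ = I₁ cos²(47° − 25°) = 0.5 I₀ · cos²(22°) = 0.4298 I₀.
Ratio = 0.4298 / 0.3105 = 1.384.

I_new/I_old ≈ 1.38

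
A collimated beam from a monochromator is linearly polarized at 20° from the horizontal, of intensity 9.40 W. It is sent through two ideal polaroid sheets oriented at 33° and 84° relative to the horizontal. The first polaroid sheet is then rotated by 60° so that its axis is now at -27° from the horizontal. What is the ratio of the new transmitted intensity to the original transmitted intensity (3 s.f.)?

Before rotation:
I₁ = I₀ cos²(33° − 20°) = I₀ cos²(13°) = 0.9494 I₀.
I₂ = I₁ cos²(84° − 33°) = 0.9494 I₀ · cos²(51°) = 0.376 I₀.
After rotation:
I₁ = I₀ cos²(-27° − 20°) = I₀ cos²(47°) = 0.4651 I₀.
Angle between axes 1 and 2: 69°. I₂ = 0.4651 I₀ · cos²(69°) = 0.05973 I₀.
Ratio = 0.05973 / 0.376 = 0.1589.

I_new/I_old ≈ 0.159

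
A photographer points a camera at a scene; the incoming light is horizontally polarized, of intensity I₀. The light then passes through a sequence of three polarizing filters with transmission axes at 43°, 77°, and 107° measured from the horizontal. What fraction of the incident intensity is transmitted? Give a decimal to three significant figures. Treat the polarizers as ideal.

By Malus's law, I₁ = I₀ cos²(43° − 0°) = I₀ cos²(43°) = 0.5349 I₀.
I₂ = I₁ cos²(77° − 43°) = 0.5349 I₀ · cos²(34°) = 0.3676 I₀.
I₃ = I₂ cos²(107° − 77°) = 0.3676 I₀ · cos²(30°) = 0.2757 I₀.
Transmitted fraction = 0.2757.

≈ 0.276 I₀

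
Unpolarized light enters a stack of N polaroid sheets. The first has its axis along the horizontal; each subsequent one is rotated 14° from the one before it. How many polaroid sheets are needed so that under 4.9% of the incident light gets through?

First polarizer halves the unpolarized light: factor 1/2.
Each further stage multiplies by cos²(14°) = 0.9415.
After N polarizers: T = 0.5·0.9415^(N−1). Require T < 0.049 ⇒ N−1 > ln(0.049/0.5)/ln(0.9415) = 38.51, so N−1 ≥ 39 and N = 40.
Check: N=40 gives T = 0.04759 < 0.049; N=39 gives T = 0.05055.

N = 40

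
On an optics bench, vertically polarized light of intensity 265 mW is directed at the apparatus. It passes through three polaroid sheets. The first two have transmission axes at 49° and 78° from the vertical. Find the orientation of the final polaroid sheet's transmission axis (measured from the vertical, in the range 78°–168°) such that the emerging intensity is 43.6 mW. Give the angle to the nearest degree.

θ ≈ 123°

I₁ = I₀ cos²(49° − 0°) = I₀ cos²(49°) = 0.4304 I₀.
I₂ = I₁ cos²(78° − 49°) = 0.4304 I₀ · cos²(29°) = 0.3292 I₀.
Target fraction: 43.6 / 265 mW = 0.1645 of I₀.
Need I₃/I₀ = 0.1645, so cos²(θ − 78°) = 0.1645 / 0.3292 = 0.4997.
θ − 78° = arccos(√0.4997) = 45.0°, giving θ ≈ 78 + 45.0 = 123.0°.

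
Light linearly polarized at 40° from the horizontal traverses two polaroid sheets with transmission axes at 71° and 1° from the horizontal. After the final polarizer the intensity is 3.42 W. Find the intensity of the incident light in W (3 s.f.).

I₀ ≈ 39.8 W

I₁ = I₀ cos²(71° − 40°) = I₀ cos²(31°) = 0.7347 I₀.
I₂ = I₁ cos²(1° − 71°) = 0.7347 I₀ · cos²(70°) = 0.08595 I₀.
So 3.42 W = 0.08595 I₀, giving I₀ = 3.42/0.08595 = 39.79 W.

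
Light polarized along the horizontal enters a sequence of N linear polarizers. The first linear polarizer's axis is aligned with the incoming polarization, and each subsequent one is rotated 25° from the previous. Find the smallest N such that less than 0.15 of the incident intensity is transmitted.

N = 11

First polarizer is aligned with the polarization: full transmission.
Each further stage multiplies by cos²(25°) = 0.8214.
After N polarizers: T = 0.8214^(N−1). Require T < 0.15 ⇒ N−1 > ln(0.15)/ln(0.8214) = 9.64, so N−1 ≥ 10 and N = 11.
Check: N=11 gives T = 0.1398 < 0.15; N=10 gives T = 0.1702.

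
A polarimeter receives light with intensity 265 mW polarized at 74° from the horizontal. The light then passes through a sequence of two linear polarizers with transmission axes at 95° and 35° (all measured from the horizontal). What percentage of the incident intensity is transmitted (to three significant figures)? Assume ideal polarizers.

≈ 21.8%

I₁ = 265 mW · cos²(21°) = 231 mW.
I₂ = I₁ · cos²(60°) = 231 · 0.25 = 57.74 mW.
That is 21.79% of the incident intensity.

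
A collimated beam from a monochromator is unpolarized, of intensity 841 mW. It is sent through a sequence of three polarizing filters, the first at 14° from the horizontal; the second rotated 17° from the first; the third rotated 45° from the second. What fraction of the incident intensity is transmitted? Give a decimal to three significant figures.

I/I₀ ≈ 0.229

Unpolarized light through the first polarizer → I₁ = 841 mW/2 = 420.5 mW, polarized at 14°.
I₂ = I₁ · cos²(17°) = 420.5 · 0.9145 = 384.6 mW.
I₃ = I₂ · cos²(45°) = 384.6 · 0.5 = 192.3 mW.
Transmitted fraction = 0.2286.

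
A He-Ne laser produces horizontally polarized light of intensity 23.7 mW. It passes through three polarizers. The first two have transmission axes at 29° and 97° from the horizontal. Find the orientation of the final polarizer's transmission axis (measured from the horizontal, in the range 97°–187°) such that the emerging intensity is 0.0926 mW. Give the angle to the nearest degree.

θ ≈ 176°

By Malus's law, I₁ = I₀ cos²(29° − 0°) = I₀ cos²(29°) = 0.765 I₀.
I₂ = I₁ cos²(97° − 29°) = 0.765 I₀ · cos²(68°) = 0.1073 I₀.
Target fraction: 0.0926 / 23.7 mW = 0.003907 of I₀.
Need I₃/I₀ = 0.003907, so cos²(θ − 97°) = 0.003907 / 0.1073 = 0.0364.
θ − 97° = arccos(√0.0364) = 79.0°, giving θ ≈ 97 + 79.0 = 176.0°.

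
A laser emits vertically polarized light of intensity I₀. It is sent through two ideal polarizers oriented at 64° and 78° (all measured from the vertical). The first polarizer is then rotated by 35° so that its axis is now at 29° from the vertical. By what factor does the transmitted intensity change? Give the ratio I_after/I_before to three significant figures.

Before rotation:
By Malus's law, I₁ = I₀ cos²(64° − 0°) = I₀ cos²(64°) = 0.1922 I₀.
I₂ = I₁ cos²(78° − 64°) = 0.1922 I₀ · cos²(14°) = 0.1809 I₀.
After rotation:
I₁ = I₀ cos²(29° − 0°) = I₀ cos²(29°) = 0.765 I₀.
I₂ = I₁ cos²(78° − 29°) = 0.765 I₀ · cos²(49°) = 0.3292 I₀.
Ratio = 0.3292 / 0.1809 = 1.82.

I_new/I_old ≈ 1.82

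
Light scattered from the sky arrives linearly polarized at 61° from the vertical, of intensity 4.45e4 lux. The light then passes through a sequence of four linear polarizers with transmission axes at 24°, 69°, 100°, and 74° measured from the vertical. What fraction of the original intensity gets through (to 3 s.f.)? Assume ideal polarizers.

I/I₀ ≈ 0.189

I₁ = 4.45e4 lux · cos²(37°) = 2.838e+04 lux.
I₂ = I₁ · cos²(45°) = 2.838e+04 · 0.5 = 1.419e+04 lux.
I₃ = I₂ · cos²(31°) = 1.419e+04 · 0.7347 = 1.043e+04 lux.
I₄ = I₃ · cos²(26°) = 1.043e+04 · 0.8078 = 8423 lux.
Transmitted fraction = 0.1893.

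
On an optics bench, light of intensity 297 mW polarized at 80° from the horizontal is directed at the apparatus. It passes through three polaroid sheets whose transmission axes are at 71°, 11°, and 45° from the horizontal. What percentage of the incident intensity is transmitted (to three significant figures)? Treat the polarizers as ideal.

I₁ = 297 mW · cos²(9°) = 289.7 mW.
I₂ = I₁ · cos²(60°) = 289.7 · 0.25 = 72.43 mW.
I₃ = I₂ · cos²(34°) = 72.43 · 0.6873 = 49.78 mW.
That is 16.76% of the incident intensity.

≈ 16.8%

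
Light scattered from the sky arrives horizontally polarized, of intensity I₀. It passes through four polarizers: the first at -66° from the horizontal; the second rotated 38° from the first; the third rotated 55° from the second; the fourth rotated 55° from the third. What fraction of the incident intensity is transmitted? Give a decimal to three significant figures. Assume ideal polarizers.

≈ 0.0111 I₀

I₁ = I₀ cos²(-66° − 0°) = I₀ cos²(66°) = 0.1654 I₀.
I₂ = I₁ cos²(38°) = 0.1654 · 0.621 I₀ = 0.1027 I₀.
I₃ = I₂ cos²(55°) = 0.1027 · 0.329 I₀ = 0.0338 I₀.
I₄ = I₃ cos²(55°) = 0.0338 · 0.329 I₀ = 0.01112 I₀.
Transmitted fraction = 0.01112.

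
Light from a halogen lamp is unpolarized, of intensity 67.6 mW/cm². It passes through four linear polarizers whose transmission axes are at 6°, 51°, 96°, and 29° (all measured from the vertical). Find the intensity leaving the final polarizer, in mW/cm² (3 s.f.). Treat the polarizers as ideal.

I ≈ 1.29 mW/cm²

Unpolarized light through the first polarizer → I₁ = 67.6 mW/cm²/2 = 33.8 mW/cm², polarized at 6°.
I₂ = I₁ · cos²(45°) = 33.8 · 0.5 = 16.9 mW/cm².
I₃ = I₂ · cos²(45°) = 16.9 · 0.5 = 8.45 mW/cm².
I₄ = I₃ · cos²(67°) = 8.45 · 0.1527 = 1.29 mW/cm².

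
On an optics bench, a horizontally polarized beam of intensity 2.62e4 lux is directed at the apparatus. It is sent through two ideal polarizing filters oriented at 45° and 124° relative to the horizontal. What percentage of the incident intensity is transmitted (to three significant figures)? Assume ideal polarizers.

≈ 1.82%

By Malus's law, I₁ = 2.62e4 lux · cos²(45°) = 1.31e+04 lux.
I₂ = I₁ · cos²(79°) = 1.31e+04 · 0.03641 = 476.9 lux.
That is 1.82% of the incident intensity.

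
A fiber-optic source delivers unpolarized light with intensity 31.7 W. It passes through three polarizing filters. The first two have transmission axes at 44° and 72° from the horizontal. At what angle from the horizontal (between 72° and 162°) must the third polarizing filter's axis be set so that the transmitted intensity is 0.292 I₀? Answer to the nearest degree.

θ ≈ 102°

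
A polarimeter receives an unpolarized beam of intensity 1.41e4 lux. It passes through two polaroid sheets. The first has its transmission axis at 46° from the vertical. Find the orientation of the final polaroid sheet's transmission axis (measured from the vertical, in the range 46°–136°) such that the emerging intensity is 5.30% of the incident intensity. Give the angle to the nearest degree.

Unpolarized light through the first polarizer → I₁ = ½ I₀, now polarized at 46°.
Need I₂/I₀ = 0.053, so cos²(θ − 46°) = 0.053 / 0.5 = 0.106.
θ − 46° = arccos(√0.106) = 71.0°, giving θ ≈ 46 + 71.0 = 117.0°.

θ ≈ 117°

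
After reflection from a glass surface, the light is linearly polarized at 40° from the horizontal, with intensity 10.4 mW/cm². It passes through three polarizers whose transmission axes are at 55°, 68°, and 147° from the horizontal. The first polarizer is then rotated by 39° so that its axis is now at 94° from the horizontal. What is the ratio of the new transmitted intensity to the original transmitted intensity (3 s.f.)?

I_new/I_old ≈ 0.315

Before rotation:
I₁ = I₀ cos²(55° − 40°) = I₀ cos²(15°) = 0.933 I₀.
I₂ = I₁ cos²(68° − 55°) = 0.933 I₀ · cos²(13°) = 0.8858 I₀.
I₃ = I₂ cos²(147° − 68°) = 0.8858 I₀ · cos²(79°) = 0.03225 I₀.
After rotation:
I₁ = I₀ cos²(94° − 40°) = I₀ cos²(54°) = 0.3455 I₀.
I₂ = I₁ cos²(68° − 94°) = 0.3455 I₀ · cos²(26°) = 0.2791 I₀.
I₃ = I₂ cos²(147° − 68°) = 0.2791 I₀ · cos²(79°) = 0.01016 I₀.
Ratio = 0.01016 / 0.03225 = 0.3151.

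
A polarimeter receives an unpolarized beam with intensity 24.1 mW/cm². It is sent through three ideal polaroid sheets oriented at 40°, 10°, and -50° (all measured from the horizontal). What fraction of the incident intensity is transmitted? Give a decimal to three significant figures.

Unpolarized light through the first polarizer → I₁ = 24.1 mW/cm²/2 = 12.05 mW/cm², polarized at 40°.
I₂ = I₁ · cos²(30°) = 12.05 · 0.75 = 9.038 mW/cm².
I₃ = I₂ · cos²(60°) = 9.038 · 0.25 = 2.259 mW/cm².
Transmitted fraction = 0.09375.

I/I₀ ≈ 0.0938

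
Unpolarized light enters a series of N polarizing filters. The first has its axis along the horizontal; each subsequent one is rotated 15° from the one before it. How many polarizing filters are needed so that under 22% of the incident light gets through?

First polarizer halves the unpolarized light: factor 1/2.
Each further stage multiplies by cos²(15°) = 0.933.
After N polarizers: T = 0.5·0.933^(N−1). Require T < 0.22 ⇒ N−1 > ln(0.22/0.5)/ln(0.933) = 11.84, so N−1 ≥ 12 and N = 13.
Check: N=13 gives T = 0.2176 < 0.22; N=12 gives T = 0.2332.

N = 13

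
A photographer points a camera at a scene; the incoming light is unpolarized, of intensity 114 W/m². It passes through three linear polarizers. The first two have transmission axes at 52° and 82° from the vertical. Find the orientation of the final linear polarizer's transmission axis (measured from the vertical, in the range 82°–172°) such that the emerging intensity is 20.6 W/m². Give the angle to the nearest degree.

θ ≈ 128°

Unpolarized light through the first polarizer → I₁ = ½ I₀, now polarized at 52°.
I₂ = I₁ cos²(82° − 52°) = 0.5 I₀ · cos²(30°) = 0.375 I₀.
Target fraction: 20.6 / 114 W/m² = 0.1807 of I₀.
Need I₃/I₀ = 0.1807, so cos²(θ − 82°) = 0.1807 / 0.375 = 0.4819.
θ − 82° = arccos(√0.4819) = 46.0°, giving θ ≈ 82 + 46.0 = 128.0°.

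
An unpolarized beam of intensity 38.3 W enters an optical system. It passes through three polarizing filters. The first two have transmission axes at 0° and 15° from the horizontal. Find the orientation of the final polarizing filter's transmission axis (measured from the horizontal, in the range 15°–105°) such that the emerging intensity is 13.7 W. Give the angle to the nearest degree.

θ ≈ 44°

Unpolarized light through the first polarizer → I₁ = ½ I₀, now polarized at 0°.
I₂ = I₁ cos²(15° − 0°) = 0.5 I₀ · cos²(15°) = 0.4665 I₀.
Target fraction: 13.7 / 38.3 W = 0.3577 of I₀.
Need I₃/I₀ = 0.3577, so cos²(θ − 15°) = 0.3577 / 0.4665 = 0.7668.
θ − 15° = arccos(√0.7668) = 28.9°, giving θ ≈ 15 + 28.9 = 43.9°.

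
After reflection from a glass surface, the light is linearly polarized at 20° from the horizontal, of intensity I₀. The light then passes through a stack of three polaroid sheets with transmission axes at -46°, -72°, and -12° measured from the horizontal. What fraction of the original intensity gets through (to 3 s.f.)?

≈ 0.0334 I₀

I₁ = I₀ cos²(-46° − 20°) = I₀ cos²(66°) = 0.1654 I₀.
I₂ = I₁ cos²(-72° + 46°) = 0.1654 I₀ · cos²(26°) = 0.1336 I₀.
I₃ = I₂ cos²(-12° + 72°) = 0.1336 I₀ · cos²(60°) = 0.03341 I₀.
Transmitted fraction = 0.03341.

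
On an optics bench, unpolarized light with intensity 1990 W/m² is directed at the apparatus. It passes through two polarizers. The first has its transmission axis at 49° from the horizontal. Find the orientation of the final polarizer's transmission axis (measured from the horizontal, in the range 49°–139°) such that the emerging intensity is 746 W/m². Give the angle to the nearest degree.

Unpolarized light through the first polarizer → I₁ = ½ I₀, now polarized at 49°.
Target fraction: 746 / 1990 W/m² = 0.3749 of I₀.
Need I₂/I₀ = 0.3749, so cos²(θ − 49°) = 0.3749 / 0.5 = 0.7497.
θ − 49° = arccos(√0.7497) = 30.0°, giving θ ≈ 49 + 30.0 = 79.0°.

θ ≈ 79°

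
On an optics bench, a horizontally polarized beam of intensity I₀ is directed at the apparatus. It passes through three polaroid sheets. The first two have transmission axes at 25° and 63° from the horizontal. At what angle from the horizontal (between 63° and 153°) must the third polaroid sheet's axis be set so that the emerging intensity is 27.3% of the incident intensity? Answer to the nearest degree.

I₁ = I₀ cos²(25° − 0°) = I₀ cos²(25°) = 0.8214 I₀.
I₂ = I₁ cos²(63° − 25°) = 0.8214 I₀ · cos²(38°) = 0.5101 I₀.
Need I₃/I₀ = 0.273, so cos²(θ − 63°) = 0.273 / 0.5101 = 0.5352.
θ − 63° = arccos(√0.5352) = 43.0°, giving θ ≈ 63 + 43.0 = 106.0°.

θ ≈ 106°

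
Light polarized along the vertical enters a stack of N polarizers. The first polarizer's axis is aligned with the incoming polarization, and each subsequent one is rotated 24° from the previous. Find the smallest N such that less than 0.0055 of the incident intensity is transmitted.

First polarizer is aligned with the polarization: full transmission.
Each further stage multiplies by cos²(24°) = 0.8346.
After N polarizers: T = 0.8346^(N−1). Require T < 0.0055 ⇒ N−1 > ln(0.0055)/ln(0.8346) = 28.77, so N−1 ≥ 29 and N = 30.
Check: N=30 gives T = 0.005277 < 0.0055; N=29 gives T = 0.006323.

N = 30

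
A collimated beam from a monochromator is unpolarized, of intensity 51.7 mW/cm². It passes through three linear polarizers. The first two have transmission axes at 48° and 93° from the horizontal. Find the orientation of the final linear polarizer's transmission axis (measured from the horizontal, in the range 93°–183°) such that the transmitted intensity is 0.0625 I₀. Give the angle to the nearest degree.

θ ≈ 153°

Unpolarized light through the first polarizer → I₁ = ½ I₀, now polarized at 48°.
I₂ = I₁ cos²(93° − 48°) = 0.5 I₀ · cos²(45°) = 0.25 I₀.
Need I₃/I₀ = 0.0625, so cos²(θ − 93°) = 0.0625 / 0.25 = 0.25.
θ − 93° = arccos(√0.25) = 60.0°, giving θ ≈ 93 + 60.0 = 153.0°.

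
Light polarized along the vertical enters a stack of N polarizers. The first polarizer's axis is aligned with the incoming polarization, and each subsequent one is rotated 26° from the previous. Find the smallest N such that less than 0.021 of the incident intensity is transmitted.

First polarizer is aligned with the polarization: full transmission.
Each further stage multiplies by cos²(26°) = 0.8078.
After N polarizers: T = 0.8078^(N−1). Require T < 0.021 ⇒ N−1 > ln(0.021)/ln(0.8078) = 18.10, so N−1 ≥ 19 and N = 20.
Check: N=20 gives T = 0.01734 < 0.021; N=19 gives T = 0.02147.

N = 20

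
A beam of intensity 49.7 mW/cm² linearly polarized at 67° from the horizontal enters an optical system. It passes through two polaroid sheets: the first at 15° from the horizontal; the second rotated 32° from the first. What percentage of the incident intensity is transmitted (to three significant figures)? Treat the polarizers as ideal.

≈ 27.3%

By Malus's law, I₁ = 49.7 mW/cm² · cos²(52°) = 18.84 mW/cm².
I₂ = I₁ · cos²(32°) = 18.84 · 0.7192 = 13.55 mW/cm².
That is 27.26% of the incident intensity.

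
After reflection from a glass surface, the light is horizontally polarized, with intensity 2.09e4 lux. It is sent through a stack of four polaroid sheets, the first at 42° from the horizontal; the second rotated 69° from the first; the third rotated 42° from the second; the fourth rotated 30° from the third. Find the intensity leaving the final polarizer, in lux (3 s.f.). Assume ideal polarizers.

I₁ = 2.09e4 lux · cos²(42°) = 1.154e+04 lux.
I₂ = I₁ · cos²(69°) = 1.154e+04 · 0.1284 = 1482 lux.
I₃ = I₂ · cos²(42°) = 1482 · 0.5523 = 818.7 lux.
I₄ = I₃ · cos²(30°) = 818.7 · 0.75 = 614 lux.

I ≈ 614 lux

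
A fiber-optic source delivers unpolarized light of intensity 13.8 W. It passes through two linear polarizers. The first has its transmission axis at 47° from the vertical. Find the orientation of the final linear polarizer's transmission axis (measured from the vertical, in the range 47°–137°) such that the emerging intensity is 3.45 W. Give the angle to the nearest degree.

Unpolarized light through the first polarizer → I₁ = ½ I₀, now polarized at 47°.
Target fraction: 3.45 / 13.8 W = 0.25 of I₀.
Need I₂/I₀ = 0.25, so cos²(θ − 47°) = 0.25 / 0.5 = 0.5.
θ − 47° = arccos(√0.5) = 45.0°, giving θ ≈ 47 + 45.0 = 92.0°.

θ ≈ 92°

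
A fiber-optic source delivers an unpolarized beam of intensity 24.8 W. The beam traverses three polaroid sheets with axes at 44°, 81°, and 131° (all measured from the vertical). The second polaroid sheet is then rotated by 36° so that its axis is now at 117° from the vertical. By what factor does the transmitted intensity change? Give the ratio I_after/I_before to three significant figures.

I_new/I_old ≈ 0.305

Before rotation:
Unpolarized light through the first polarizer → I₁ = ½ I₀, now polarized at 44°.
I₂ = I₁ cos²(81° − 44°) = 0.5 I₀ · cos²(37°) = 0.3189 I₀.
I₃ = I₂ cos²(131° − 81°) = 0.3189 I₀ · cos²(50°) = 0.1318 I₀.
After rotation:
Unpolarized light through the first polarizer → I₁ = ½ I₀, now polarized at 44°.
I₂ = I₁ cos²(117° − 44°) = 0.5 I₀ · cos²(73°) = 0.04274 I₀.
I₃ = I₂ cos²(131° − 117°) = 0.04274 I₀ · cos²(14°) = 0.04024 I₀.
Ratio = 0.04024 / 0.1318 = 0.3054.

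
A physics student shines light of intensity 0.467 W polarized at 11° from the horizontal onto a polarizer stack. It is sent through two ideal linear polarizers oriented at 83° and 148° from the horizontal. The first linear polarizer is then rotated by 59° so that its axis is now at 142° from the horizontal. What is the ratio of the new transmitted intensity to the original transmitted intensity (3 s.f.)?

I_new/I_old ≈ 25.0

Before rotation:
By Malus's law, I₁ = I₀ cos²(83° − 11°) = I₀ cos²(72°) = 0.09549 I₀.
I₂ = I₁ cos²(148° − 83°) = 0.09549 I₀ · cos²(65°) = 0.01706 I₀.
After rotation:
I₁ = I₀ cos²(142° − 11°) = I₀ cos²(49°) = 0.4304 I₀.
I₂ = I₁ cos²(148° − 142°) = 0.4304 I₀ · cos²(6°) = 0.4257 I₀.
Ratio = 0.4257 / 0.01706 = 24.96.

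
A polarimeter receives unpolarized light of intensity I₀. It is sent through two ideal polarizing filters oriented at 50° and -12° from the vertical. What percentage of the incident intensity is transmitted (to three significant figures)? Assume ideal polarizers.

≈ 11.0%

Unpolarized light through the first polarizer → I₁ = ½ I₀, now polarized at 50°.
I₂ = I₁ cos²(-12° − 50°) = 0.5 I₀ · cos²(62°) = 0.1102 I₀.
That is 11.02% of the incident intensity.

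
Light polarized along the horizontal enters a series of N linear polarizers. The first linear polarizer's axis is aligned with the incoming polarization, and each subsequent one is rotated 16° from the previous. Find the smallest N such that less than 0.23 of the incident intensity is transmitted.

First polarizer is aligned with the polarization: full transmission.
Each further stage multiplies by cos²(16°) = 0.924.
After N polarizers: T = 0.924^(N−1). Require T < 0.23 ⇒ N−1 > ln(0.23)/ln(0.924) = 18.60, so N−1 ≥ 19 and N = 20.
Check: N=20 gives T = 0.2228 < 0.23; N=19 gives T = 0.2412.

N = 20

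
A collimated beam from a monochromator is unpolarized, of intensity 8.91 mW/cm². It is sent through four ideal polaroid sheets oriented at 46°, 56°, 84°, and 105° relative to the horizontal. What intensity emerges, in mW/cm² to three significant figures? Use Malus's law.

Unpolarized light through the first polarizer → I₁ = 8.91 mW/cm²/2 = 4.455 mW/cm², polarized at 46°.
I₂ = I₁ · cos²(10°) = 4.455 · 0.9698 = 4.321 mW/cm².
I₃ = I₂ · cos²(28°) = 4.321 · 0.7796 = 3.368 mW/cm².
I₄ = I₃ · cos²(21°) = 3.368 · 0.8716 = 2.936 mW/cm².

I ≈ 2.94 mW/cm²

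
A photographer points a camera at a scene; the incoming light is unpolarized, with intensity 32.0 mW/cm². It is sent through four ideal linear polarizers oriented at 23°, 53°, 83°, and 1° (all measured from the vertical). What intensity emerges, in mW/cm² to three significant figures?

I ≈ 0.174 mW/cm²

Unpolarized light through the first polarizer → I₁ = 32.0 mW/cm²/2 = 16 mW/cm², polarized at 23°.
I₂ = I₁ · cos²(30°) = 16 · 0.75 = 12 mW/cm².
I₃ = I₂ · cos²(30°) = 12 · 0.75 = 9 mW/cm².
I₄ = I₃ · cos²(82°) = 9 · 0.01937 = 0.1743 mW/cm².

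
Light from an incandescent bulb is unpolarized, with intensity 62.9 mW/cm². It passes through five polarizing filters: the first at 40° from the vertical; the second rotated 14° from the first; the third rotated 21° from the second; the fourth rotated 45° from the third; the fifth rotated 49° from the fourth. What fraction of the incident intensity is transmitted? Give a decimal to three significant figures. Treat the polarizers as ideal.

I/I₀ ≈ 0.0883

Unpolarized light through the first polarizer → I₁ = 62.9 mW/cm²/2 = 31.45 mW/cm², polarized at 40°.
I₂ = I₁ · cos²(14°) = 31.45 · 0.9415 = 29.61 mW/cm².
I₃ = I₂ · cos²(21°) = 29.61 · 0.8716 = 25.81 mW/cm².
I₄ = I₃ · cos²(45°) = 25.81 · 0.5 = 12.9 mW/cm².
I₅ = I₄ · cos²(49°) = 12.9 · 0.4304 = 5.554 mW/cm².
Transmitted fraction = 0.0883.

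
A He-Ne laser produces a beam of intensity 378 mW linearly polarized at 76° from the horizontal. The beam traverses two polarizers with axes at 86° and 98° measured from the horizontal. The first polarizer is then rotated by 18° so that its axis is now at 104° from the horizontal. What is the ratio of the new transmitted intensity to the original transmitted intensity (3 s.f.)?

I_new/I_old ≈ 0.831

Before rotation:
I₁ = I₀ cos²(86° − 76°) = I₀ cos²(10°) = 0.9698 I₀.
I₂ = I₁ cos²(98° − 86°) = 0.9698 I₀ · cos²(12°) = 0.9279 I₀.
After rotation:
I₁ = I₀ cos²(104° − 76°) = I₀ cos²(28°) = 0.7796 I₀.
I₂ = I₁ cos²(98° − 104°) = 0.7796 I₀ · cos²(6°) = 0.7711 I₀.
Ratio = 0.7711 / 0.9279 = 0.831.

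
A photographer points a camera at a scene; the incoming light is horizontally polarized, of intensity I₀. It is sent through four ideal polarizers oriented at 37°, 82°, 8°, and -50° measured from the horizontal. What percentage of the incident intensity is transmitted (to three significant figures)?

≈ 0.680%

I₁ = I₀ cos²(37° − 0°) = I₀ cos²(37°) = 0.6378 I₀.
I₂ = I₁ cos²(82° − 37°) = 0.6378 I₀ · cos²(45°) = 0.3189 I₀.
I₃ = I₂ cos²(8° − 82°) = 0.3189 I₀ · cos²(74°) = 0.02423 I₀.
I₄ = I₃ cos²(-50° − 8°) = 0.02423 I₀ · cos²(58°) = 0.006804 I₀.
That is 0.6804% of the incident intensity.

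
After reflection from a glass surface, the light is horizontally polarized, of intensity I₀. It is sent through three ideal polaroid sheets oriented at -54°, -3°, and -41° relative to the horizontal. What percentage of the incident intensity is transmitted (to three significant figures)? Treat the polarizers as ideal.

I₁ = I₀ cos²(-54° − 0°) = I₀ cos²(54°) = 0.3455 I₀.
I₂ = I₁ cos²(-3° + 54°) = 0.3455 I₀ · cos²(51°) = 0.1368 I₀.
I₃ = I₂ cos²(-41° + 3°) = 0.1368 I₀ · cos²(38°) = 0.08497 I₀.
That is 8.497% of the incident intensity.

≈ 8.50%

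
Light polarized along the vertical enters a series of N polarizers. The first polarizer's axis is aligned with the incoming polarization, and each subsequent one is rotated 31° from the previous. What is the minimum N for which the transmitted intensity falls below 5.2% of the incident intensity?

First polarizer is aligned with the polarization: full transmission.
Each further stage multiplies by cos²(31°) = 0.7347.
After N polarizers: T = 0.7347^(N−1). Require T < 0.052 ⇒ N−1 > ln(0.052)/ln(0.7347) = 9.59, so N−1 ≥ 10 and N = 11.
Check: N=11 gives T = 0.04585 < 0.052; N=10 gives T = 0.0624.

N = 11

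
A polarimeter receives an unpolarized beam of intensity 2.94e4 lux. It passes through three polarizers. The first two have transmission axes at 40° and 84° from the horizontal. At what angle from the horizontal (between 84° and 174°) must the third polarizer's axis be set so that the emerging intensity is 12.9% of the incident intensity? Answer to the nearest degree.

Unpolarized light through the first polarizer → I₁ = ½ I₀, now polarized at 40°.
I₂ = I₁ cos²(84° − 40°) = 0.5 I₀ · cos²(44°) = 0.2587 I₀.
Need I₃/I₀ = 0.129, so cos²(θ − 84°) = 0.129 / 0.2587 = 0.4986.
θ − 84° = arccos(√0.4986) = 45.1°, giving θ ≈ 84 + 45.1 = 129.1°.

θ ≈ 129°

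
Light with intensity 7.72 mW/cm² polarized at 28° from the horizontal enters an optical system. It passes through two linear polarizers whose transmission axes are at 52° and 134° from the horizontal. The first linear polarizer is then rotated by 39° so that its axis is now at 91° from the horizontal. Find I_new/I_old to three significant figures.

I_new/I_old ≈ 6.82

Before rotation:
I₁ = I₀ cos²(52° − 28°) = I₀ cos²(24°) = 0.8346 I₀.
I₂ = I₁ cos²(134° − 52°) = 0.8346 I₀ · cos²(82°) = 0.01616 I₀.
After rotation:
I₁ = I₀ cos²(91° − 28°) = I₀ cos²(63°) = 0.2061 I₀.
I₂ = I₁ cos²(134° − 91°) = 0.2061 I₀ · cos²(43°) = 0.1102 I₀.
Ratio = 0.1102 / 0.01616 = 6.82.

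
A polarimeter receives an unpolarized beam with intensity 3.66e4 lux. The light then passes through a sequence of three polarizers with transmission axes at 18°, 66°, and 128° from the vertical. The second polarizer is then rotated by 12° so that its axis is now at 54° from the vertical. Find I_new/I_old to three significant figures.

Before rotation:
Unpolarized light through the first polarizer → I₁ = ½ I₀, now polarized at 18°.
I₂ = I₁ cos²(66° − 18°) = 0.5 I₀ · cos²(48°) = 0.2239 I₀.
I₃ = I₂ cos²(128° − 66°) = 0.2239 I₀ · cos²(62°) = 0.04934 I₀.
After rotation:
Unpolarized light through the first polarizer → I₁ = ½ I₀, now polarized at 18°.
I₂ = I₁ cos²(54° − 18°) = 0.5 I₀ · cos²(36°) = 0.3273 I₀.
I₃ = I₂ cos²(128° − 54°) = 0.3273 I₀ · cos²(74°) = 0.02486 I₀.
Ratio = 0.02486 / 0.04934 = 0.5039.

I_new/I_old ≈ 0.504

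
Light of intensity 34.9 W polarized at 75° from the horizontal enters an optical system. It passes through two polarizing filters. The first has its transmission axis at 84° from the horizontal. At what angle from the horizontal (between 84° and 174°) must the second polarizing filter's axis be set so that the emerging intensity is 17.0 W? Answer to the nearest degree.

θ ≈ 129°

I₁ = I₀ cos²(84° − 75°) = I₀ cos²(9°) = 0.9755 I₀.
Target fraction: 17.0 / 34.9 W = 0.4871 of I₀.
Need I₂/I₀ = 0.4871, so cos²(θ − 84°) = 0.4871 / 0.9755 = 0.4993.
θ − 84° = arccos(√0.4993) = 45.0°, giving θ ≈ 84 + 45.0 = 129.0°.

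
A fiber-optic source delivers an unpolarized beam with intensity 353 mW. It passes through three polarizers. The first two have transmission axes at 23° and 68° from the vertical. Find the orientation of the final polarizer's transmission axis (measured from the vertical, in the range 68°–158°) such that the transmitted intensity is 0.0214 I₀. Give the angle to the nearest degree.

Unpolarized light through the first polarizer → I₁ = ½ I₀, now polarized at 23°.
I₂ = I₁ cos²(68° − 23°) = 0.5 I₀ · cos²(45°) = 0.25 I₀.
Need I₃/I₀ = 0.0214, so cos²(θ − 68°) = 0.0214 / 0.25 = 0.0856.
θ − 68° = arccos(√0.0856) = 73.0°, giving θ ≈ 68 + 73.0 = 141.0°.

θ ≈ 141°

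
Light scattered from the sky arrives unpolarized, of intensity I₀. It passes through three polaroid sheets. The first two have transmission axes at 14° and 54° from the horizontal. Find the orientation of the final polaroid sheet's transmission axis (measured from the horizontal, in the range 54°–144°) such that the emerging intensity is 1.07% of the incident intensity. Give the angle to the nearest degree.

Unpolarized light through the first polarizer → I₁ = ½ I₀, now polarized at 14°.
I₂ = I₁ cos²(54° − 14°) = 0.5 I₀ · cos²(40°) = 0.2934 I₀.
Need I₃/I₀ = 0.0107, so cos²(θ − 54°) = 0.0107 / 0.2934 = 0.03647.
θ − 54° = arccos(√0.03647) = 79.0°, giving θ ≈ 54 + 79.0 = 133.0°.

θ ≈ 133°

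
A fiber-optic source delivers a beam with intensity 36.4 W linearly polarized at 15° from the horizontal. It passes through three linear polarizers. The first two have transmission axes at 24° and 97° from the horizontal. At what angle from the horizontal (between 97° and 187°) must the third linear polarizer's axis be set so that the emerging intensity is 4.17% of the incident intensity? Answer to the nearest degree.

I₁ = I₀ cos²(24° − 15°) = I₀ cos²(9°) = 0.9755 I₀.
I₂ = I₁ cos²(97° − 24°) = 0.9755 I₀ · cos²(73°) = 0.08339 I₀.
Need I₃/I₀ = 0.0417, so cos²(θ − 97°) = 0.0417 / 0.08339 = 0.5001.
θ − 97° = arccos(√0.5001) = 45.0°, giving θ ≈ 97 + 45.0 = 142.0°.

θ ≈ 142°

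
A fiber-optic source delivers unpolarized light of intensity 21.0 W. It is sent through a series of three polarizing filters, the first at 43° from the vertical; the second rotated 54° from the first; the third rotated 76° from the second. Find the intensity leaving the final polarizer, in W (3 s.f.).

I ≈ 0.212 W

Unpolarized light through the first polarizer → I₁ = 21.0 W/2 = 10.5 W, polarized at 43°.
I₂ = I₁ · cos²(54°) = 10.5 · 0.3455 = 3.628 W.
I₃ = I₂ · cos²(76°) = 3.628 · 0.05853 = 0.2123 W.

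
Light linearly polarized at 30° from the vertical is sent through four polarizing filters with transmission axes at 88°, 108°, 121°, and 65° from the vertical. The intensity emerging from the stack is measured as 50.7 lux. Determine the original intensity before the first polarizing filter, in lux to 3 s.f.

I₀ ≈ 689 lux

I₁ = I₀ cos²(88° − 30°) = I₀ cos²(58°) = 0.2808 I₀.
I₂ = I₁ cos²(108° − 88°) = 0.2808 I₀ · cos²(20°) = 0.248 I₀.
I₃ = I₂ cos²(121° − 108°) = 0.248 I₀ · cos²(13°) = 0.2354 I₀.
I₄ = I₃ cos²(65° − 121°) = 0.2354 I₀ · cos²(56°) = 0.07361 I₀.
So 50.7 lux = 0.07361 I₀, giving I₀ = 50.7/0.07361 = 688.7 lux.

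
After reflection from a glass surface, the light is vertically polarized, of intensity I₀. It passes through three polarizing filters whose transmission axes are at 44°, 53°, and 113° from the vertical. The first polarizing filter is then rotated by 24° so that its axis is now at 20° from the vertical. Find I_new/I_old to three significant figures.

Before rotation:
By Malus's law, I₁ = I₀ cos²(44° − 0°) = I₀ cos²(44°) = 0.5174 I₀.
I₂ = I₁ cos²(53° − 44°) = 0.5174 I₀ · cos²(9°) = 0.5048 I₀.
I₃ = I₂ cos²(113° − 53°) = 0.5048 I₀ · cos²(60°) = 0.1262 I₀.
After rotation:
I₁ = I₀ cos²(20° − 0°) = I₀ cos²(20°) = 0.883 I₀.
I₂ = I₁ cos²(53° − 20°) = 0.883 I₀ · cos²(33°) = 0.6211 I₀.
I₃ = I₂ cos²(113° − 53°) = 0.6211 I₀ · cos²(60°) = 0.1553 I₀.
Ratio = 0.1553 / 0.1262 = 1.23.

I_new/I_old ≈ 1.23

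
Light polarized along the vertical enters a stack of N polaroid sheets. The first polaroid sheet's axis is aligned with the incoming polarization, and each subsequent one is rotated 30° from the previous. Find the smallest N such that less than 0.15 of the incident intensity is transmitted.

First polarizer is aligned with the polarization: full transmission.
Each further stage multiplies by cos²(30°) = 0.75.
After N polarizers: T = 0.75^(N−1). Require T < 0.15 ⇒ N−1 > ln(0.15)/ln(0.75) = 6.59, so N−1 ≥ 7 and N = 8.
Check: N=8 gives T = 0.1335 < 0.15; N=7 gives T = 0.178.

N = 8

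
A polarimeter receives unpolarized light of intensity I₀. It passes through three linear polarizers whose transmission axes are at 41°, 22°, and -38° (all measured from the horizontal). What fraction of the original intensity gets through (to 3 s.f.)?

Unpolarized light through the first polarizer → I₁ = ½ I₀, now polarized at 41°.
I₂ = I₁ cos²(22° − 41°) = 0.5 I₀ · cos²(19°) = 0.447 I₀.
I₃ = I₂ cos²(-38° − 22°) = 0.447 I₀ · cos²(60°) = 0.1118 I₀.
Transmitted fraction = 0.1118.

≈ 0.112 I₀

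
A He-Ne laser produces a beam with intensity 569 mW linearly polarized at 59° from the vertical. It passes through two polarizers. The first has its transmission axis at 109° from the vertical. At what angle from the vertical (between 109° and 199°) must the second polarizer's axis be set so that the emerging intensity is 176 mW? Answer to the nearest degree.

θ ≈ 139°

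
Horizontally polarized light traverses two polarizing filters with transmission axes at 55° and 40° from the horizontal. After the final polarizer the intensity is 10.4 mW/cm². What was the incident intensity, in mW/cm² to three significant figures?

I₁ = I₀ cos²(55° − 0°) = I₀ cos²(55°) = 0.329 I₀.
I₂ = I₁ cos²(40° − 55°) = 0.329 I₀ · cos²(15°) = 0.307 I₀.
So 10.4 mW/cm² = 0.307 I₀, giving I₀ = 10.4/0.307 = 33.88 mW/cm².

I₀ ≈ 33.9 mW/cm²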